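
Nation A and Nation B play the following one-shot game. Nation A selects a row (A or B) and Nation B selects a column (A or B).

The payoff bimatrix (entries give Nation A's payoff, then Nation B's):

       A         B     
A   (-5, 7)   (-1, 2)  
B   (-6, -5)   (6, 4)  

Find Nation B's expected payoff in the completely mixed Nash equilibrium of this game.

First find p, the probability Nation A plays A, from Nation B's indifference between A and B: 7p − 5(1−p) = 2p + 4(1−p), giving p = 9/14.
Since Nation B is indifferent in equilibrium, Nation B's expected payoff equals the payoff from either column against (9/14, 5/14). Using A: 7(9/14) − 5(5/14) = 19/7.

19/7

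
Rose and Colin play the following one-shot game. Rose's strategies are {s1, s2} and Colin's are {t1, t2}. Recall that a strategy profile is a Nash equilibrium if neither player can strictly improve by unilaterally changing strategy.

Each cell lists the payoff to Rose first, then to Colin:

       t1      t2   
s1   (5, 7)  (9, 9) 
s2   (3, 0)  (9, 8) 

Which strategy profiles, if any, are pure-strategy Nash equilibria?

(s1, t2) and (s2, t2)

(s1, t1): Colin prefers t2 (9 > 7) — not an equilibrium.
(s1, t2): Rose gets 9 ≥ 9 from s2, and Colin gets 9 ≥ 7 from t1 — Nash equilibrium.
(s2, t1): Rose prefers s1 (5 > 3); Colin prefers t2 (8 > 0) — not an equilibrium.
(s2, t2): Rose gets 9 ≥ 9 from s1, and Colin gets 8 ≥ 0 from t1 — Nash equilibrium.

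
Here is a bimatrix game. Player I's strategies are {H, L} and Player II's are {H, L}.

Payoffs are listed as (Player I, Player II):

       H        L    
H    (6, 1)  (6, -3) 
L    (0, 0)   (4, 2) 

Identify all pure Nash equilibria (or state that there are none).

(H, H)

(H, H): Player I gets 6 ≥ 0 from L, and Player II gets 1 ≥ -3 from L — Nash equilibrium.
(H, L): Player II prefers H (1 > -3) — not an equilibrium.
(L, H): Player I prefers H (6 > 0); Player II prefers L (2 > 0) — not an equilibrium.
(L, L): Player I prefers H (6 > 4) — not an equilibrium.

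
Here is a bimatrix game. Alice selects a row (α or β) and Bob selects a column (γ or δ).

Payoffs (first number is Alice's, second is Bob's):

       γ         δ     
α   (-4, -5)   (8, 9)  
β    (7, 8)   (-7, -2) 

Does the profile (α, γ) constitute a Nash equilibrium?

At (α, γ), Alice earns -4; switching to β would give 7, so Alice would deviate.
Bob earns -5; switching to δ would give 9, so Bob would deviate.
Since at least one player can profitably deviate, this is not a Nash equilibrium.

No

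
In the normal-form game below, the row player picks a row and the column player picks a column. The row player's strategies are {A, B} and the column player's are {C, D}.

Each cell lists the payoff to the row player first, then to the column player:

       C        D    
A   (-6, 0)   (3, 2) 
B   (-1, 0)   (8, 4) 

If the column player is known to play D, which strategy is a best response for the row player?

B

Against D, the row player earns 3 from A and 8 from B.
So B is the best response.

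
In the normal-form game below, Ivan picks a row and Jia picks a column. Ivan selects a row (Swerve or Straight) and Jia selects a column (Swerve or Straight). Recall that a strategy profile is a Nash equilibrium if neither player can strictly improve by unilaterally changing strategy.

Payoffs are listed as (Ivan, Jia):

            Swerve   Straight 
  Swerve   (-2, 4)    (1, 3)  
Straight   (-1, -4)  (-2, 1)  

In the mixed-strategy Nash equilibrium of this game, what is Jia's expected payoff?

First find p, the probability Ivan plays Swerve, from Jia's indifference between Swerve and Straight: 4p − 4(1−p) = 3p + (1−p), giving p = 5/6.
Since Jia is indifferent in equilibrium, Jia's expected payoff equals the payoff from either column against (5/6, 1/6). Using Swerve: 4(5/6) − 4(1/6) = 8/3.

8/3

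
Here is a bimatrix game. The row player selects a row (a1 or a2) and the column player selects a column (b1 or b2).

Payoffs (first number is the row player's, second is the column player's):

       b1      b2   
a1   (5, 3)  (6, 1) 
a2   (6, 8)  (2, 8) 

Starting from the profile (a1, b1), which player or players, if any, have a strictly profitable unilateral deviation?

The row player

The row player at (a1, b1) earns 5; deviating to a2 yields 6 — a strict improvement.
The column player earns 3; deviating to b2 yields 1 — not better.
Only the row player has a strictly profitable deviation.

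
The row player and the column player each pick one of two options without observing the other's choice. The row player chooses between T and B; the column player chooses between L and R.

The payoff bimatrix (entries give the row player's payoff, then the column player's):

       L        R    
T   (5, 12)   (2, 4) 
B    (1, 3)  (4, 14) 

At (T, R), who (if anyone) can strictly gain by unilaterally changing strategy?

Both

The row player at (T, R) earns 2; deviating to B yields 4 — a strict improvement.
The column player earns 4; deviating to L yields 12 — a strict improvement.
Both the row player and the column player have strictly profitable deviations.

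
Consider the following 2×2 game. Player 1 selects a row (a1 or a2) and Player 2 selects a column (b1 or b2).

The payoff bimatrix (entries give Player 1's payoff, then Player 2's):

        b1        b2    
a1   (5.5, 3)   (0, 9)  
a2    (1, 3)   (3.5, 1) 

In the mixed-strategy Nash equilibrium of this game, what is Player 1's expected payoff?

77/32

First find q, the probability Player 2 plays b1, from Player 1's indifference between a1 and a2: 5.5q = q + 3.5(1−q), giving q = 7/16.
Since Player 1 is indifferent in equilibrium, Player 1's expected payoff equals the payoff from either row against (7/16, 9/16). Using a1: 5.5(7/16) = 77/32.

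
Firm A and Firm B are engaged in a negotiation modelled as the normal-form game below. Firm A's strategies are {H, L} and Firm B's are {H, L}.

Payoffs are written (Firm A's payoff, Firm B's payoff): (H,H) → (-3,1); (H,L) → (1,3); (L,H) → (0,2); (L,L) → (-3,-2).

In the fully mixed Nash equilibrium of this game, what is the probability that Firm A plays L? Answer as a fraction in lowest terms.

1/3

Let x be the probability that Firm A plays H. In a completely mixed equilibrium, Firm B must be indifferent between H and L.
Firm B's expected payoff from H is x + 2(1−x); from L it is 3x − 2(1−x).
Setting these equal: −x + 2 = 5x − 2, so x = 2/3.
Therefore Firm A plays L with probability 1 − 2/3 = 1/3.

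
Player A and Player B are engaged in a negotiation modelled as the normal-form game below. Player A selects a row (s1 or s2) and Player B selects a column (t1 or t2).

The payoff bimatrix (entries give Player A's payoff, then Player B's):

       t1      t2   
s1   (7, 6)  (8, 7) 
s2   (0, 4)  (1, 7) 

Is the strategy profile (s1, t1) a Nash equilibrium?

At (s1, t1), Player A earns 7; switching to s2 would give 0, so Player A has no profitable deviation.
Player B earns 6; switching to t2 would give 7, so Player B would deviate.
Since at least one player can profitably deviate, this is not a Nash equilibrium.

No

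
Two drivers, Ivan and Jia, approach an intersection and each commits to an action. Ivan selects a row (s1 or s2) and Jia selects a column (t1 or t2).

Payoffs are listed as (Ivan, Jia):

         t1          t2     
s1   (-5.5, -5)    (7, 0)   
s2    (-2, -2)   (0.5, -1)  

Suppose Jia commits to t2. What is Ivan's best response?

Against t2, Ivan earns 7 from s1 and 0.5 from s2.
So s1 is the best response.

s1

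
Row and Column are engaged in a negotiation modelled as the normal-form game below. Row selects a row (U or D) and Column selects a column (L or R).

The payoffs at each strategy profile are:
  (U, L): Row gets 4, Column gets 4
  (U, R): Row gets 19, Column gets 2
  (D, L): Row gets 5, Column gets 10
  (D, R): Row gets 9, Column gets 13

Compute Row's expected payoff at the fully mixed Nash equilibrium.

59/11

First find y, the probability Column plays L, from Row's indifference between U and D: 4y + 19(1−y) = 5y + 9(1−y), giving y = 10/11.
Since Row is indifferent in equilibrium, Row's expected payoff equals the payoff from either row against (10/11, 1/11). Using U: 4(10/11) + 19(1/11) = 59/11.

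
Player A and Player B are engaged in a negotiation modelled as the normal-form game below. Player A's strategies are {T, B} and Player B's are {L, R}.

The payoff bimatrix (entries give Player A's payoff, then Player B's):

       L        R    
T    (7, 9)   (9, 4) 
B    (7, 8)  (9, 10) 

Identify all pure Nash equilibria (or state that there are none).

(T, L): Player A gets 7 ≥ 7 from B, and Player B gets 9 ≥ 4 from R — Nash equilibrium.
(T, R): Player B prefers L (9 > 4) — not an equilibrium.
(B, L): Player B prefers R (10 > 8) — not an equilibrium.
(B, R): Player A gets 9 ≥ 9 from T, and Player B gets 10 ≥ 8 from L — Nash equilibrium.

(T, L) and (B, R)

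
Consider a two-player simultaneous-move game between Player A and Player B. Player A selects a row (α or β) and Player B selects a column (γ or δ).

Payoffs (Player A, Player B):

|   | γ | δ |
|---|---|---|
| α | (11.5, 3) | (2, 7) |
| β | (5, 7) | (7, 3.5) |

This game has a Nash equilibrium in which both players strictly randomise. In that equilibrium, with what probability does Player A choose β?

8/15

Let p be the probability that Player A plays α. In a completely mixed equilibrium, Player B must be indifferent between γ and δ.
Player B's expected payoff from γ is 3p + 7(1−p); from δ it is 7p + 3.5(1−p).
Setting these equal: −4p + 7 = 3.5p + 3.5, so p = 7/15.
Therefore Player A plays β with probability 1 − 7/15 = 8/15.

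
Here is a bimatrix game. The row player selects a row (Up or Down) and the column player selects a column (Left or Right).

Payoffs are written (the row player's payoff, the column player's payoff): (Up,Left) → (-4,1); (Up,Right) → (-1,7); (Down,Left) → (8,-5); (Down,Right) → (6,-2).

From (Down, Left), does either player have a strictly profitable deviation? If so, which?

The row player at (Down, Left) earns 8; deviating to Up yields -4 — not better.
The column player earns -5; deviating to Right yields -2 — a strict improvement.
Only the column player has a strictly profitable deviation.

The column player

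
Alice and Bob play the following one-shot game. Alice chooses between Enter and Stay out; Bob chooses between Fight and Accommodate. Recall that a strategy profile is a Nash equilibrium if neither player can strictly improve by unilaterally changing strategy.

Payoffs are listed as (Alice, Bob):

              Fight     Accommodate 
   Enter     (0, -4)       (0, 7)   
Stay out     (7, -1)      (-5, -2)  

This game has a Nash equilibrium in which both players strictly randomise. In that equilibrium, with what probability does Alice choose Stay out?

11/12

Let p be the probability that Alice plays Enter. In a completely mixed equilibrium, Bob must be indifferent between Fight and Accommodate.
Bob's expected payoff from Fight is −4p − (1−p); from Accommodate it is 7p − 2(1−p).
Setting these equal: −3p − 1 = 9p − 2, so p = 1/12.
Therefore Alice plays Stay out with probability 1 − 1/12 = 11/12.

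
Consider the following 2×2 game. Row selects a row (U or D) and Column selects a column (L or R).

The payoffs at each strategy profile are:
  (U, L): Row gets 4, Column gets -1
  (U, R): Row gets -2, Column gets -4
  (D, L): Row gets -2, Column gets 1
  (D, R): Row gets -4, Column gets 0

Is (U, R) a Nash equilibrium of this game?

No

At (U, R), Row earns -2; switching to D would give -4, so Row has no profitable deviation.
Column earns -4; switching to L would give -1, so Column would deviate.
Since at least one player can profitably deviate, this is not a Nash equilibrium.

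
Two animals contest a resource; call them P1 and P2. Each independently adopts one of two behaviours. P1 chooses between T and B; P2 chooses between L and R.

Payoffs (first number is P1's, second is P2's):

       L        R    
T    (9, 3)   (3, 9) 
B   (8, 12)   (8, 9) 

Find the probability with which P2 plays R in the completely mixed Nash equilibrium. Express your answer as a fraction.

Let y be the probability that P2 plays L. In a completely mixed equilibrium, P1 must be indifferent between T and B.
P1's expected payoff from T is 9y + 3(1−y); from B it is 8y + 8(1−y).
Setting these equal: 6y + 3 = 8, so y = 5/6.
Therefore P2 plays R with probability 1 − 5/6 = 1/6.

1/6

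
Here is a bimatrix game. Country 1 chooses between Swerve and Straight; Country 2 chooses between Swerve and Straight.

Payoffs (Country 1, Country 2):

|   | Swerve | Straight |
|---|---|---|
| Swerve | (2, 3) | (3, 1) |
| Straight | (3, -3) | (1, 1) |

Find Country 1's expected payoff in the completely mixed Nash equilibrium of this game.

First find y, the probability Country 2 plays Swerve, from Country 1's indifference between Swerve and Straight: 2y + 3(1−y) = 3y + (1−y), giving y = 2/3.
Since Country 1 is indifferent in equilibrium, Country 1's expected payoff equals the payoff from either row against (2/3, 1/3). Using Swerve: 2(2/3) + 3(1/3) = 7/3.

7/3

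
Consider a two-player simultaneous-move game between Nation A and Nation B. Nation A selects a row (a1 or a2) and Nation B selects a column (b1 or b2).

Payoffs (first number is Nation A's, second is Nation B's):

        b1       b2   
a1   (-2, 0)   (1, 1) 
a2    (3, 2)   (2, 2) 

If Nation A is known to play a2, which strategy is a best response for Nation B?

either — both b1 and b2 are best responses

Against a2, Nation B earns 2 from b1 and 2 from b2.
So either strategy is a best response.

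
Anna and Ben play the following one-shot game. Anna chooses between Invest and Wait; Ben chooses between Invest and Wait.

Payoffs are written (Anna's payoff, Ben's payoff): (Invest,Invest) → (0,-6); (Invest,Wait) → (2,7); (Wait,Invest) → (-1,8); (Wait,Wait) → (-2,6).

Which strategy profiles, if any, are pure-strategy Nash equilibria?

(Invest, Invest): Ben prefers Wait (7 > -6) — not an equilibrium.
(Invest, Wait): Anna gets 2 ≥ -2 from Wait, and Ben gets 7 ≥ -6 from Invest — Nash equilibrium.
(Wait, Invest): Anna prefers Invest (0 > -1) — not an equilibrium.
(Wait, Wait): Anna prefers Invest (2 > -2); Ben prefers Invest (8 > 6) — not an equilibrium.

(Invest, Wait)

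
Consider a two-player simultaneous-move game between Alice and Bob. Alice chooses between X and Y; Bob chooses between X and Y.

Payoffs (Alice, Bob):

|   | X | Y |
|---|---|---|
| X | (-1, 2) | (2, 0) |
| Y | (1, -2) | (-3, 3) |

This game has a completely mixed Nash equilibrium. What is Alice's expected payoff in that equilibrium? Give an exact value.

-1/7

First find q, the probability Bob plays X, from Alice's indifference between X and Y: −q + 2(1−q) = q − 3(1−q), giving q = 5/7.
Since Alice is indifferent in equilibrium, Alice's expected payoff equals the payoff from either row against (5/7, 2/7). Using X: −(5/7) + 2(2/7) = -1/7.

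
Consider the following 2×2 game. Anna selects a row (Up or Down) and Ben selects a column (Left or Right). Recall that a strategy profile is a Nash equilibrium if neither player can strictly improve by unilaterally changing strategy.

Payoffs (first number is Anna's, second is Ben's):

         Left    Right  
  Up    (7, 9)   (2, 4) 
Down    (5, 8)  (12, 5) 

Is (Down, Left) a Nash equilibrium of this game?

At (Down, Left), Anna earns 5; switching to Up would give 7, so Anna would deviate.
Ben earns 8; switching to Right would give 5, so Ben has no profitable deviation.
Since at least one player can profitably deviate, this is not a Nash equilibrium.

No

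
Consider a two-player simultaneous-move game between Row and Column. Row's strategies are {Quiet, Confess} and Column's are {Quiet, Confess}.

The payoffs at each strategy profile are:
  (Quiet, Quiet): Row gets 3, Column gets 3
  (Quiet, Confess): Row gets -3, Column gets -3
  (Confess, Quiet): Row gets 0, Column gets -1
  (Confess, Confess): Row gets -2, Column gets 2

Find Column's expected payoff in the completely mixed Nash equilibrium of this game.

1/3

First find x, the probability Row plays Quiet, from Column's indifference between Quiet and Confess: 3x − (1−x) = −3x + 2(1−x), giving x = 1/3.
Since Column is indifferent in equilibrium, Column's expected payoff equals the payoff from either column against (1/3, 2/3). Using Quiet: 3(1/3) − (2/3) = 1/3.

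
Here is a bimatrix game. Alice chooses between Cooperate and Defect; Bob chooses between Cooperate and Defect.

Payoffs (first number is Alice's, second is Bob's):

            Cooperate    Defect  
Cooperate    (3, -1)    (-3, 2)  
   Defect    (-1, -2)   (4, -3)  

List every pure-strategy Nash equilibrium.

(Cooperate, Cooperate): Bob prefers Defect (2 > -1) — not an equilibrium.
(Cooperate, Defect): Alice prefers Defect (4 > -3) — not an equilibrium.
(Defect, Cooperate): Alice prefers Cooperate (3 > -1) — not an equilibrium.
(Defect, Defect): Bob prefers Cooperate (-2 > -3) — not an equilibrium.

none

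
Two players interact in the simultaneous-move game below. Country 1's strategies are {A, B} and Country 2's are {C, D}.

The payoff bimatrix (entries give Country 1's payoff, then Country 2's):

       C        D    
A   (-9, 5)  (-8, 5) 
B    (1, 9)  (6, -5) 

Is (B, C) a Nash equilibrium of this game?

Yes

At (B, C), Country 1 earns 1; switching to A would give -9, so Country 1 has no profitable deviation.
Country 2 earns 9; switching to D would give -5, so Country 2 has no profitable deviation.
Neither player can gain by a unilateral deviation, so this profile is a Nash equilibrium.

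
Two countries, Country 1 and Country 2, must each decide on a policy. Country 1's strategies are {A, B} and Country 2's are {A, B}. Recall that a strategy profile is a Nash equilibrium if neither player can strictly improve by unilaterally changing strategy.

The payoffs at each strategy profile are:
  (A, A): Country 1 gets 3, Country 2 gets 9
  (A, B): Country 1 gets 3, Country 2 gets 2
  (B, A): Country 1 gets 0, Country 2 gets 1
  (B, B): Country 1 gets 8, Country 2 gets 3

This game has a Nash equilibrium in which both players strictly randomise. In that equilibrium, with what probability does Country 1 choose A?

2/9

Let x be the probability that Country 1 plays A. In a completely mixed equilibrium, Country 2 must be indifferent between A and B.
Country 2's expected payoff from A is 9x + (1−x); from B it is 2x + 3(1−x).
Setting these equal: 8x + 1 = −x + 3, so x = 2/9.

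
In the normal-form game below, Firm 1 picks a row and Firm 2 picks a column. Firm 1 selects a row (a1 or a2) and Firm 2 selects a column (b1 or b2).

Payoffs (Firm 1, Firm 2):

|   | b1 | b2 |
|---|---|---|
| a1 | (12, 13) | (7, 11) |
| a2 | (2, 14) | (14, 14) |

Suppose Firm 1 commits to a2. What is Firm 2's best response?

Against a2, Firm 2 earns 14 from b1 and 14 from b2.
So either strategy is a best response.

either — both b1 and b2 are best responses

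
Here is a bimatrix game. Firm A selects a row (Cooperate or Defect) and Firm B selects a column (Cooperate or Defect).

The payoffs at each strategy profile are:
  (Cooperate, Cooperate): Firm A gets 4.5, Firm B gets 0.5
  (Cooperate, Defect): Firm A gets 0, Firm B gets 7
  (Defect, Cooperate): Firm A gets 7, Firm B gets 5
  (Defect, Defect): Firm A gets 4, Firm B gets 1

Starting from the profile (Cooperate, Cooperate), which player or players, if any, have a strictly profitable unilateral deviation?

Both

Firm A at (Cooperate, Cooperate) earns 4.5; deviating to Defect yields 7 — a strict improvement.
Firm B earns 0.5; deviating to Defect yields 7 — a strict improvement.
Both Firm A and Firm B have strictly profitable deviations.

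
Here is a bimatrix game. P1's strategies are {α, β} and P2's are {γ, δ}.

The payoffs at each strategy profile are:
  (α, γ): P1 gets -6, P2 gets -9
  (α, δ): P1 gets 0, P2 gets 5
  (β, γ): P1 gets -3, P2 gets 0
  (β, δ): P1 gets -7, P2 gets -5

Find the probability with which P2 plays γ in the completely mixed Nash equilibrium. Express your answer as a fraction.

7/10

Let y be the probability that P2 plays γ. In a completely mixed equilibrium, P1 must be indifferent between α and β.
P1's expected payoff from α is −6y; from β it is −3y − 7(1−y).
Setting these equal: −6y = 4y − 7, so y = 7/10.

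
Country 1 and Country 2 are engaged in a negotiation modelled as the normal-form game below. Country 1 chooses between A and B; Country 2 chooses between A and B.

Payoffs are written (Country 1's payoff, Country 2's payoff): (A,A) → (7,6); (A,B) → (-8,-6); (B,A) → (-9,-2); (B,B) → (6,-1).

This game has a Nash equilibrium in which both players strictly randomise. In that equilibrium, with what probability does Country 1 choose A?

1/13

Let p be the probability that Country 1 plays A. In a completely mixed equilibrium, Country 2 must be indifferent between A and B.
Country 2's expected payoff from A is 6p − 2(1−p); from B it is −6p − (1−p).
Setting these equal: 8p − 2 = −5p − 1, so p = 1/13.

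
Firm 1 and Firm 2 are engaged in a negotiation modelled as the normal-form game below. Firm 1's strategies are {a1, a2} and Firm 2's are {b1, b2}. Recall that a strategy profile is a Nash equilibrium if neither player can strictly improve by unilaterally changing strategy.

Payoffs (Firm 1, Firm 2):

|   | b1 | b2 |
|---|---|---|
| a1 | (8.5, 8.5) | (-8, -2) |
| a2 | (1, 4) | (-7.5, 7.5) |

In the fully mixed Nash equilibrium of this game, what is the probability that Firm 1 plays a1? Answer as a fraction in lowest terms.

Let p be the probability that Firm 1 plays a1. In a completely mixed equilibrium, Firm 2 must be indifferent between b1 and b2.
Firm 2's expected payoff from b1 is 8.5p + 4(1−p); from b2 it is −2p + 7.5(1−p).
Setting these equal: 4.5p + 4 = −9.5p + 7.5, so p = 1/4.

1/4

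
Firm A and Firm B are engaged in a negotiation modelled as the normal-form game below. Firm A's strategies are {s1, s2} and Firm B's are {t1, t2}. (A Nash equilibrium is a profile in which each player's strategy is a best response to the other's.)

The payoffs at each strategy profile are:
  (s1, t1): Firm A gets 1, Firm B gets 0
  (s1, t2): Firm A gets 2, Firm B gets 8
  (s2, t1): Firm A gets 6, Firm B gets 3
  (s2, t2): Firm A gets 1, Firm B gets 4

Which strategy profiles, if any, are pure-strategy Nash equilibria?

(s1, t2)

(s1, t1): Firm A prefers s2 (6 > 1); Firm B prefers t2 (8 > 0) — not an equilibrium.
(s1, t2): Firm A gets 2 ≥ 1 from s2, and Firm B gets 8 ≥ 0 from t1 — Nash equilibrium.
(s2, t1): Firm B prefers t2 (4 > 3) — not an equilibrium.
(s2, t2): Firm A prefers s1 (2 > 1) — not an equilibrium.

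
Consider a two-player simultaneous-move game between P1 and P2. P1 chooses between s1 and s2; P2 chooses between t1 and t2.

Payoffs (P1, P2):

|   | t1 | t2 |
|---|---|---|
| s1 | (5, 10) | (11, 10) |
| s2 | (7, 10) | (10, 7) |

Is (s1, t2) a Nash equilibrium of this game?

Yes

At (s1, t2), P1 earns 11; switching to s2 would give 10, so P1 has no profitable deviation.
P2 earns 10; switching to t1 would give 10, so P2 has no profitable deviation.
Neither player can gain by a unilateral deviation, so this profile is a Nash equilibrium.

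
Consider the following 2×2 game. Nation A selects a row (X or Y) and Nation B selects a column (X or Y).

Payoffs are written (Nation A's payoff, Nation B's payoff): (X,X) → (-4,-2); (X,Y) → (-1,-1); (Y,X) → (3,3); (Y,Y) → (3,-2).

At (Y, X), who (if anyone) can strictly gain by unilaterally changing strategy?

Nation A at (Y, X) earns 3; deviating to X yields -4 — not better.
Nation B earns 3; deviating to Y yields -2 — not better.
Neither player can strictly improve; the profile is a Nash equilibrium.

Neither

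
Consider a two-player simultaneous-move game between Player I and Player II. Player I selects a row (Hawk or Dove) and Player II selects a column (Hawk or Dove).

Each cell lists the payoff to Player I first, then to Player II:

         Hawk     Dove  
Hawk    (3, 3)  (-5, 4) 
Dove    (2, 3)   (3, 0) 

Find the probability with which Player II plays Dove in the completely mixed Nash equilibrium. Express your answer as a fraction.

1/9

Let c be the probability that Player II plays Hawk. In a completely mixed equilibrium, Player I must be indifferent between Hawk and Dove.
Player I's expected payoff from Hawk is 3c − 5(1−c); from Dove it is 2c + 3(1−c).
Setting these equal: 8c − 5 = −c + 3, so c = 8/9.
Therefore Player II plays Dove with probability 1 − 8/9 = 1/9.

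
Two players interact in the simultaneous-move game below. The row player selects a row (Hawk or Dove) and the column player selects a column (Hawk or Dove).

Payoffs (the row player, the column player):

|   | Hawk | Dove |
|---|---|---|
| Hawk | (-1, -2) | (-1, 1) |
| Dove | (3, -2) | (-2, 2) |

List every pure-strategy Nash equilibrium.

(Hawk, Hawk): the row player prefers Dove (3 > -1); the column player prefers Dove (1 > -2) — not an equilibrium.
(Hawk, Dove): the row player gets -1 ≥ -2 from Dove, and the column player gets 1 ≥ -2 from Hawk — Nash equilibrium.
(Dove, Hawk): the column player prefers Dove (2 > -2) — not an equilibrium.
(Dove, Dove): the row player prefers Hawk (-1 > -2) — not an equilibrium.

(Hawk, Dove)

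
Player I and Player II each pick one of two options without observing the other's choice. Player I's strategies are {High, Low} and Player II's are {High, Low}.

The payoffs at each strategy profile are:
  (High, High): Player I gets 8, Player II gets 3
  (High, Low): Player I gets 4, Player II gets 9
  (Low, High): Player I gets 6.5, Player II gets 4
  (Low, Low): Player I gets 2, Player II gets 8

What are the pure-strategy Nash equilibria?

(High, Low)

(High, High): Player II prefers Low (9 > 3) — not an equilibrium.
(High, Low): Player I gets 4 ≥ 2 from Low, and Player II gets 9 ≥ 3 from High — Nash equilibrium.
(Low, High): Player I prefers High (8 > 6.5); Player II prefers Low (8 > 4) — not an equilibrium.
(Low, Low): Player I prefers High (4 > 2) — not an equilibrium.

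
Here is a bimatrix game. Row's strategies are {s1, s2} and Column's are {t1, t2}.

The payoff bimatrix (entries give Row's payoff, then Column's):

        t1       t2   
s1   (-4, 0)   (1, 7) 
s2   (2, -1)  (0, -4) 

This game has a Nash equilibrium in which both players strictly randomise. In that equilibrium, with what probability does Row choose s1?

Let p be the probability that Row plays s1. In a completely mixed equilibrium, Column must be indifferent between t1 and t2.
Column's expected payoff from t1 is −(1−p); from t2 it is 7p − 4(1−p).
Setting these equal: p − 1 = 11p − 4, so p = 3/10.

3/10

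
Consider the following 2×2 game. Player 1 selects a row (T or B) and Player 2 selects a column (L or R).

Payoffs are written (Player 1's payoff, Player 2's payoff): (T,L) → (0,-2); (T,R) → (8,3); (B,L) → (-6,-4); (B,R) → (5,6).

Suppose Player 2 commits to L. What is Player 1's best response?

T

Against L, Player 1 earns 0 from T and -6 from B.
So T is the best response.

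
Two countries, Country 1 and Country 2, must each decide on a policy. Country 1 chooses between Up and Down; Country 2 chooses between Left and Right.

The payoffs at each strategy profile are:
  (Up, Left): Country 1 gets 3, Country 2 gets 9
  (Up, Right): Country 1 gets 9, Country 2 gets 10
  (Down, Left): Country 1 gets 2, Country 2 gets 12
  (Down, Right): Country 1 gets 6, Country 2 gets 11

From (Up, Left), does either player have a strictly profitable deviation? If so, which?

Country 1 at (Up, Left) earns 3; deviating to Down yields 2 — not better.
Country 2 earns 9; deviating to Right yields 10 — a strict improvement.
Only Country 2 has a strictly profitable deviation.

Country 2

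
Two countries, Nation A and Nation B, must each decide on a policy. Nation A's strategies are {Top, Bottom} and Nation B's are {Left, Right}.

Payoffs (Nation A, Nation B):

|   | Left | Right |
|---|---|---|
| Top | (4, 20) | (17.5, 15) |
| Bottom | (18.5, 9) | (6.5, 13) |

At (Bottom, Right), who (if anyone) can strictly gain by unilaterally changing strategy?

Nation A

Nation A at (Bottom, Right) earns 6.5; deviating to Top yields 17.5 — a strict improvement.
Nation B earns 13; deviating to Left yields 9 — not better.
Only Nation A has a strictly profitable deviation.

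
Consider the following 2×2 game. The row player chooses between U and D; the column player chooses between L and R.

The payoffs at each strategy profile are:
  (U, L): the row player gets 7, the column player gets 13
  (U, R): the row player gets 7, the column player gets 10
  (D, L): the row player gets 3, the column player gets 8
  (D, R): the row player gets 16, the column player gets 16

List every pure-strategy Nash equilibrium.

(U, L): the row player gets 7 ≥ 3 from D, and the column player gets 13 ≥ 10 from R — Nash equilibrium.
(U, R): the row player prefers D (16 > 7); the column player prefers L (13 > 10) — not an equilibrium.
(D, L): the row player prefers U (7 > 3); the column player prefers R (16 > 8) — not an equilibrium.
(D, R): the row player gets 16 ≥ 7 from U, and the column player gets 16 ≥ 8 from L — Nash equilibrium.

(U, L) and (D, R)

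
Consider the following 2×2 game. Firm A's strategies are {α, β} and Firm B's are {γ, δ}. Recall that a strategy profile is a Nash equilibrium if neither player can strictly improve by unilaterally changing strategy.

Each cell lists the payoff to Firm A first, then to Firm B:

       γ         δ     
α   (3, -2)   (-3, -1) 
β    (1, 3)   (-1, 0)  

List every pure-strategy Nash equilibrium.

none

(α, γ): Firm B prefers δ (-1 > -2) — not an equilibrium.
(α, δ): Firm A prefers β (-1 > -3) — not an equilibrium.
(β, γ): Firm A prefers α (3 > 1) — not an equilibrium.
(β, δ): Firm B prefers γ (3 > 0) — not an equilibrium.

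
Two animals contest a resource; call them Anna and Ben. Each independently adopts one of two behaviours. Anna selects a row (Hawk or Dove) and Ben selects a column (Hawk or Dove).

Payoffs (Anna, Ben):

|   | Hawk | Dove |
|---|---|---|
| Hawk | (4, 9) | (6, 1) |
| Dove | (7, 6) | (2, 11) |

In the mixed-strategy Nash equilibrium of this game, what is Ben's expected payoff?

93/13

First find p, the probability Anna plays Hawk, from Ben's indifference between Hawk and Dove: 9p + 6(1−p) = p + 11(1−p), giving p = 5/13.
Since Ben is indifferent in equilibrium, Ben's expected payoff equals the payoff from either column against (5/13, 8/13). Using Hawk: 9(5/13) + 6(8/13) = 93/13.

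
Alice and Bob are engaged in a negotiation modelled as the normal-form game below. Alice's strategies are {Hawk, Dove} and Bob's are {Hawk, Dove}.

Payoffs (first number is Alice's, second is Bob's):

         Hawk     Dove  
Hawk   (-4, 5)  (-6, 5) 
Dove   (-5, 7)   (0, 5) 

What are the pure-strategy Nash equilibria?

(Hawk, Hawk): Alice gets -4 ≥ -5 from Dove, and Bob gets 5 ≥ 5 from Dove — Nash equilibrium.
(Hawk, Dove): Alice prefers Dove (0 > -6) — not an equilibrium.
(Dove, Hawk): Alice prefers Hawk (-4 > -5) — not an equilibrium.
(Dove, Dove): Bob prefers Hawk (7 > 5) — not an equilibrium.

(Hawk, Hawk)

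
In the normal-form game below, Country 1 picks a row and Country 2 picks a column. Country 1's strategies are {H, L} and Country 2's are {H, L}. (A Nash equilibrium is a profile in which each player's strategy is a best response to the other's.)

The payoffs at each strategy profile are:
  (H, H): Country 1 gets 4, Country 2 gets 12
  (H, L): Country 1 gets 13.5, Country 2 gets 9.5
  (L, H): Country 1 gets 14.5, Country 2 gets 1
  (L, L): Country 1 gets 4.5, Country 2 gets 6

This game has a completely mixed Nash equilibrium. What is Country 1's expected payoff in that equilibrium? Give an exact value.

First find q, the probability Country 2 plays H, from Country 1's indifference between H and L: 4q + 13.5(1−q) = 14.5q + 4.5(1−q), giving q = 6/13.
Since Country 1 is indifferent in equilibrium, Country 1's expected payoff equals the payoff from either row against (6/13, 7/13). Using H: 4(6/13) + 13.5(7/13) = 237/26.

237/26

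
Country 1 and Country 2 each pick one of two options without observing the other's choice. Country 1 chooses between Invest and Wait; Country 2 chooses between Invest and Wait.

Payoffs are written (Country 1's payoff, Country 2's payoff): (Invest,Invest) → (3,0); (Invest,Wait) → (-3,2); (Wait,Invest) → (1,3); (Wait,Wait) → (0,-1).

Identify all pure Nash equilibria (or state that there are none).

none

(Invest, Invest): Country 2 prefers Wait (2 > 0) — not an equilibrium.
(Invest, Wait): Country 1 prefers Wait (0 > -3) — not an equilibrium.
(Wait, Invest): Country 1 prefers Invest (3 > 1) — not an equilibrium.
(Wait, Wait): Country 2 prefers Invest (3 > -1) — not an equilibrium.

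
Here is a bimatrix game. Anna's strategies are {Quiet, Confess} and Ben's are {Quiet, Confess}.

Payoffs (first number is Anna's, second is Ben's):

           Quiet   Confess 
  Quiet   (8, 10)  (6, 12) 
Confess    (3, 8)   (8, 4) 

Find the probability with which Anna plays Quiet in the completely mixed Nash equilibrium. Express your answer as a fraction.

2/3

Let x be the probability that Anna plays Quiet. In a completely mixed equilibrium, Ben must be indifferent between Quiet and Confess.
Ben's expected payoff from Quiet is 10x + 8(1−x); from Confess it is 12x + 4(1−x).
Setting these equal: 2x + 8 = 8x + 4, so x = 2/3.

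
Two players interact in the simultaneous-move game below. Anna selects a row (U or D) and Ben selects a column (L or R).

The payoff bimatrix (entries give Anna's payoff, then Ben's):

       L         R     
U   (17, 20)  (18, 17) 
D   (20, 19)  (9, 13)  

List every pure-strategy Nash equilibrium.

(D, L)

(U, L): Anna prefers D (20 > 17) — not an equilibrium.
(U, R): Ben prefers L (20 > 17) — not an equilibrium.
(D, L): Anna gets 20 ≥ 17 from U, and Ben gets 19 ≥ 13 from R — Nash equilibrium.
(D, R): Anna prefers U (18 > 9); Ben prefers L (19 > 13) — not an equilibrium.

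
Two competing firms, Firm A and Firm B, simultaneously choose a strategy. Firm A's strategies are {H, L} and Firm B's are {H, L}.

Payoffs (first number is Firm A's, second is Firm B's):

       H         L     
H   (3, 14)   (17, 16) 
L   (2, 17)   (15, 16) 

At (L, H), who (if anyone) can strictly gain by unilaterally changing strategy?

Firm A at (L, H) earns 2; deviating to H yields 3 — a strict improvement.
Firm B earns 17; deviating to L yields 16 — not better.
Only Firm A has a strictly profitable deviation.

Firm A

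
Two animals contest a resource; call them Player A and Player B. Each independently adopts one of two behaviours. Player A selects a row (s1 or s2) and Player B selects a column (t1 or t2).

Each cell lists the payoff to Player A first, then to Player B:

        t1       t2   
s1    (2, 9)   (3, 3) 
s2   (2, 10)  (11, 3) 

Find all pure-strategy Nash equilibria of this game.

(s1, t1): Player A gets 2 ≥ 2 from s2, and Player B gets 9 ≥ 3 from t2 — Nash equilibrium.
(s1, t2): Player A prefers s2 (11 > 3); Player B prefers t1 (9 > 3) — not an equilibrium.
(s2, t1): Player A gets 2 ≥ 2 from s1, and Player B gets 10 ≥ 3 from t2 — Nash equilibrium.
(s2, t2): Player B prefers t1 (10 > 3) — not an equilibrium.

(s1, t1) and (s2, t1)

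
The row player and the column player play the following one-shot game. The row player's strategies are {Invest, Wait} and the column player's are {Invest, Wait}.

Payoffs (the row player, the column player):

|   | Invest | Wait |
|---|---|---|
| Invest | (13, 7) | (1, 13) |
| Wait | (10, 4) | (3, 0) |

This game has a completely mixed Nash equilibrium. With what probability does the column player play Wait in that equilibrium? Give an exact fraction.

Let y be the probability that the column player plays Invest. In a completely mixed equilibrium, the row player must be indifferent between Invest and Wait.
The row player's expected payoff from Invest is 13y + (1−y); from Wait it is 10y + 3(1−y).
Setting these equal: 12y + 1 = 7y + 3, so y = 2/5.
Therefore the column player plays Wait with probability 1 − 2/5 = 3/5.

3/5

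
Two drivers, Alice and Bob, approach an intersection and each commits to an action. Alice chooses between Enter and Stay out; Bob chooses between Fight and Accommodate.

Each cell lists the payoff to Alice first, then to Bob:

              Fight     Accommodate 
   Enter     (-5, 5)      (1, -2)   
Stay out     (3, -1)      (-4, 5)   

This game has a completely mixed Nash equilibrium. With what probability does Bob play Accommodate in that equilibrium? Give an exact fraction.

Let c be the probability that Bob plays Fight. In a completely mixed equilibrium, Alice must be indifferent between Enter and Stay out.
Alice's expected payoff from Enter is −5c + (1−c); from Stay out it is 3c − 4(1−c).
Setting these equal: −6c + 1 = 7c − 4, so c = 5/13.
Therefore Bob plays Accommodate with probability 1 − 5/13 = 8/13.

8/13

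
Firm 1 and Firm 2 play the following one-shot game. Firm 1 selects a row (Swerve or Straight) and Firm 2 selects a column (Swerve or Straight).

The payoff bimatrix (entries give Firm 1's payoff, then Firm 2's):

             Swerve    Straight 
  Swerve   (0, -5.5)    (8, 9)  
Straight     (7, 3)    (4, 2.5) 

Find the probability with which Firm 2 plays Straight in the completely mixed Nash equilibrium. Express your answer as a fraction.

7/11

Let c be the probability that Firm 2 plays Swerve. In a completely mixed equilibrium, Firm 1 must be indifferent between Swerve and Straight.
Firm 1's expected payoff from Swerve is 8(1−c); from Straight it is 7c + 4(1−c).
Setting these equal: −8c + 8 = 3c + 4, so c = 4/11.
Therefore Firm 2 plays Straight with probability 1 − 4/11 = 7/11.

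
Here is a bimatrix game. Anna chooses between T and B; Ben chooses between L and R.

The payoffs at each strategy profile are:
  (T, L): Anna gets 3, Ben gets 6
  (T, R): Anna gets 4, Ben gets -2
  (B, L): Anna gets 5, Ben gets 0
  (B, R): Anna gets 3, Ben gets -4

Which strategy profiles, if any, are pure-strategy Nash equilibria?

(B, L)

(T, L): Anna prefers B (5 > 3) — not an equilibrium.
(T, R): Ben prefers L (6 > -2) — not an equilibrium.
(B, L): Anna gets 5 ≥ 3 from T, and Ben gets 0 ≥ -4 from R — Nash equilibrium.
(B, R): Anna prefers T (4 > 3); Ben prefers L (0 > -4) — not an equilibrium.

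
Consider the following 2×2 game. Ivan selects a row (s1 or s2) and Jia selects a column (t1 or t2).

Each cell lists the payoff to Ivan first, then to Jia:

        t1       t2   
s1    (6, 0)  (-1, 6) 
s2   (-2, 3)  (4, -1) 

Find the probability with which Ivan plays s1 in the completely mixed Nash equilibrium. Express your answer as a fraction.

Let x be the probability that Ivan plays s1. In a completely mixed equilibrium, Jia must be indifferent between t1 and t2.
Jia's expected payoff from t1 is 3(1−x); from t2 it is 6x − (1−x).
Setting these equal: −3x + 3 = 7x − 1, so x = 2/5.

2/5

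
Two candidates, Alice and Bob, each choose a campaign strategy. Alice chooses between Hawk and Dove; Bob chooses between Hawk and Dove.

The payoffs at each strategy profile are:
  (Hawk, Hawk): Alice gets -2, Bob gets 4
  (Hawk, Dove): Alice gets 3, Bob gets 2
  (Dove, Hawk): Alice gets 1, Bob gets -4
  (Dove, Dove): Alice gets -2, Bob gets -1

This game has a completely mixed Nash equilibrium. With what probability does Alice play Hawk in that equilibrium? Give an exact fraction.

Let p be the probability that Alice plays Hawk. In a completely mixed equilibrium, Bob must be indifferent between Hawk and Dove.
Bob's expected payoff from Hawk is 4p − 4(1−p); from Dove it is 2p − (1−p).
Setting these equal: 8p − 4 = 3p − 1, so p = 3/5.

3/5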